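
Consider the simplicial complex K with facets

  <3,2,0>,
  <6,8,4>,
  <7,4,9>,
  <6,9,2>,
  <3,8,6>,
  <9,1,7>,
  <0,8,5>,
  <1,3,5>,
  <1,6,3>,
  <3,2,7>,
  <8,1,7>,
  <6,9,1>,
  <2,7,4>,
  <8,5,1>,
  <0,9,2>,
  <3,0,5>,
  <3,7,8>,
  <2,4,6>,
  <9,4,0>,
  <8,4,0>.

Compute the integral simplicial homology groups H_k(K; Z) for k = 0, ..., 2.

H_0 ≅ Z,  H_1 ≅ Z ⊕ Z_2,  H_2 = 0.

We work with the vertex ordering 0 < 1 < 2 < 3 < 4 < 5 < 6 < 7 < 8 < 9. The simplices of K, each written with vertices in increasing order, are:

  0-simplices (10): [0], [1], [2], [3], [4], [5], [6], [7], [8], [9]
  1-simplices (30): (30 of them)
  2-simplices (20): (20 of them)

Hence C_0 ≅ Z^10, C_1 ≅ Z^30, C_2 ≅ Z^20.

Boundary ∂_1: C_1 → C_0 sends each edge [p,q] (with p < q) to q − p.
The 10×30 boundary matrix has rank 9 and Smith normal form diag(1,1,1,1,1,1,1,1,1).

Boundary ∂_2: C_2 → C_1 acts by ∂[p,q,r] = [q,r] − [p,r] + [p,q]. For instance
  ∂[2,3,7] = [3,7] − [2,7] + [2,3],
  ∂[0,3,5] = [3,5] − [0,5] + [0,3].
The resulting 30×20 matrix has rank 20, and its Smith normal form has invariant factors (1,1,1,1,1,1,1,1,1,1,1,1,1,1,1,1,1,1,1,2).

Reading off H_k = ker ∂_k / im ∂_{k+1}:

  H_0: rank C_0 − rank ∂_1 = 10 − 9 = 1, and the invariant factors of ∂_1 are all 1, so H_0 ≅ Z.
  H_1: rank ker ∂_1 − rank ∂_2 = (30 − 9) − 20 = 1, and ∂_2 has invariant factor 2 > 1, so H_1 ≅ Z ⊕ Z_2.
  H_2: rank ker ∂_2 − rank ∂_3 = (20 − 20) − 0 = 0, and there is no ∂_3, so H_2 ≅ 0.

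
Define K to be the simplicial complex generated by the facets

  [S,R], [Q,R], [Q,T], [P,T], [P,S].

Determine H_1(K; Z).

H_1 ≅ Z.

Take the total order P < Q < R < S < T on the vertex set. Then K (dimension 1) consists of the simplices:

  0-simplices (5): P, Q, R, S, T
  1-simplices (5): PS, PT, QR, QT, RS

giving chain groups C_0 ≅ Z^5, C_1 ≅ Z^5.

Boundary ∂_1: C_1 → C_0 is given by ∂[p,q] = [q] − [p]. For instance
  ∂RS = S − R.
The resulting 5×5 matrix has rank 4, and its Smith normal form has invariant factors (1,1,1,1).

Reading off H_k = ker ∂_k / im ∂_{k+1}:

  H_1: rank ker ∂_1 − rank ∂_2 = (5 − 4) − 0 = 1, and there is no ∂_2, so H_1 = Z.

(K is a triangulation of the circle S^1.)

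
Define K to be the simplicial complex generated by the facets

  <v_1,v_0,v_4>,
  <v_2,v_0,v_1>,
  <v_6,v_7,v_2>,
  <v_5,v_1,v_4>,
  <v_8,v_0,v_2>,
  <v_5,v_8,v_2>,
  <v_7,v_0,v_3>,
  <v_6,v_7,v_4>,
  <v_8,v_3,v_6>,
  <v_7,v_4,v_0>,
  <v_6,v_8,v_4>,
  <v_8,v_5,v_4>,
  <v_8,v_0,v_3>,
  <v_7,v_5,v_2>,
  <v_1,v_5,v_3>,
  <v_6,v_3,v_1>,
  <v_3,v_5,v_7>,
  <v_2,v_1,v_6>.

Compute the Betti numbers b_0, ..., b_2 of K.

b_0 = 1, b_1 = 2, b_2 = 1.

Order the vertices as v_0 < v_1 < v_2 < v_3 < v_4 < v_5 < v_6 < v_7 < v_8. Listing each simplex with vertices in this order, K has dimension 2 with simplices:

  0-simplices (9): [v_0], [v_1], [v_2], [v_3], [v_4], [v_5], [v_6], [v_7], [v_8]
  1-simplices (27): (27 of them)
  2-simplices (18): (18 of them)

Hence C_0 ≅ Z^9, C_1 ≅ Z^27, C_2 ≅ Z^18.

Boundary ∂_1: C_1 → C_0 maps an edge to its endpoints' difference, ∂[p,q] = q − p. For instance
  ∂[v_3,v_8] = [v_8] − [v_3].
As a 9×27 matrix over Z this has rank 8, with invariant factors (1,1,1,1,1,1,1,1).

Boundary ∂_2: C_2 → C_1 acts by ∂[p,q,r] = [q,r] − [p,r] + [p,q]. For instance
  ∂[v_1,v_3,v_6] = [v_3,v_6] − [v_1,v_6] + [v_1,v_3],
  ∂[v_0,v_2,v_8] = [v_2,v_8] − [v_0,v_8] + [v_0,v_2].
This gives a 27×18 integer matrix of rank 17; reducing to Smith normal form yields diagonal entries (1,1,1,1,1,1,1,1,1,1,1,1,1,1,1,1,1).

Computing H_k = (kernel of ∂_k) / (image of ∂_{k+1}):

  H_0: rank C_0 − rank ∂_1 = 9 − 8 = 1, and the invariant factors of ∂_1 are all 1, so H_0 = Z.
  H_1: rank ker ∂_1 − rank ∂_2 = (27 − 8) − 17 = 2, and the invariant factors of ∂_2 are all 1, so H_1 = Z^2.
  H_2: rank ker ∂_2 − rank ∂_3 = (18 − 17) − 0 = 1, and there is no ∂_3, so H_2 = Z.

Hence the Betti numbers are b_0 = 1, b_1 = 2, b_2 = 1.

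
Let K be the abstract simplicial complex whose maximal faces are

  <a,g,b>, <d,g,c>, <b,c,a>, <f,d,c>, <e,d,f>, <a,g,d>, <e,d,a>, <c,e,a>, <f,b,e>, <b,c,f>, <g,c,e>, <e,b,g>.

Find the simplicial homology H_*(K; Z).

H_0 = Z,  H_1 = Z_2,  H_2 = 0.

K has 7 vertices, 18 edges, 12 triangles.
rank ∂_0 = 0, rank ∂_1 = 6 ⇒ b_0 = 7 − 0 − 6 = 1; all invariant factors of ∂_1 are 1 so no torsion. So H_0 ≅ Z.
rank ∂_1 = 6, rank ∂_2 = 12 ⇒ b_1 = 18 − 6 − 12 = 0; ∂_2 has invariant factor(s) [2] giving torsion. So H_1 ≅ Z_2.
rank ∂_2 = 12, rank ∂_3 = 0 ⇒ b_2 = 12 − 12 − 0 = 0. So H_2 ≅ 0.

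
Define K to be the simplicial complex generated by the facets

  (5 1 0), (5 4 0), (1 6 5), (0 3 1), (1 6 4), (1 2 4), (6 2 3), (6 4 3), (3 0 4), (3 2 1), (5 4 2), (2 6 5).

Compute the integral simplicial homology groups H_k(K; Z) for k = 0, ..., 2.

We work with the vertex ordering 0 < 1 < 2 < 3 < 4 < 5 < 6. The simplices of K, each written with vertices in increasing order, are:

  0-simplices (7): [0], [1], [2], [3], [4], [5], [6]
  1-simplices (18): [0,1], [0,3], [0,4], [0,5], [1,2], [1,3], [1,4], [1,5], [1,6], [2,3], [2,4], [2,5], [2,6], [3,4], [3,6], [4,5], [4,6], [5,6]
  2-simplices (12): [0,1,3], [0,1,5], [0,3,4], [0,4,5], [1,2,3], [1,2,4], [1,4,6], [1,5,6], [2,3,6], [2,4,5], [2,5,6], [3,4,6]

Hence C_0 ≅ Z^7, C_1 ≅ Z^18, C_2 ≅ Z^12.

∂_1: C_1 → C_0 maps an edge to its endpoints' difference, ∂[p,q] = q − p. For instance
  ∂[4,5] = [5] − [4].
This gives a 7×18 integer matrix of rank 6; reducing to Smith normal form yields diagonal entries (1,1,1,1,1,1).

∂_2: C_2 → C_1 acts by ∂[p,q,r] = [q,r] − [p,r] + [p,q]. For instance
  ∂[1,5,6] = [5,6] − [1,6] + [1,5],
  ∂[3,4,6] = [4,6] − [3,6] + [3,4].
This gives a 18×12 integer matrix of rank 12; reducing to Smith normal form yields diagonal entries (1,1,1,1,1,1,1,1,1,1,1,2).

From H_k ≅ ker(∂_k) / im(∂_{k+1}) we obtain:

  H_0: rank C_0 − rank ∂_1 = 7 − 6 = 1, and the invariant factors of ∂_1 are all 1, so H_0 = Z.
  H_1: rank ker ∂_1 − rank ∂_2 = (18 − 6) − 12 = 0, and ∂_2 has invariant factor 2 > 1, so H_1 = Z/2.
  H_2: rank ker ∂_2 − rank ∂_3 = (12 − 12) − 0 = 0, and there is no ∂_3, so H_2 = 0.

As a check, the Euler characteristic is 7 − 18 + 12 = 1, which agrees with 1 − 0 + 0 = 1.
(K is a triangulation of the real projective plane RP^2.)

H_0 ≅ Z,  H_1 ≅ Z/2,  H_2 = 0.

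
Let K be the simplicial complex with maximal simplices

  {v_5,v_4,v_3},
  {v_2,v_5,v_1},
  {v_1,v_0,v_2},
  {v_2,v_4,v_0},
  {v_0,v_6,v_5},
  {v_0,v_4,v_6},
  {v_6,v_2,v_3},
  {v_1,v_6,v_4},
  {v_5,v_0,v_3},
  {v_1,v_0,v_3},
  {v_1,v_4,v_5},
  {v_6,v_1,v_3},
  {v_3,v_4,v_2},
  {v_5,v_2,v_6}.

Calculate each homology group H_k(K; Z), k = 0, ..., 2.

Fix the vertex order v_0 < v_1 < v_2 < v_3 < v_4 < v_5 < v_6 and write every simplex with vertices in increasing order. Then dim K = 2 and the simplices of K are:

  0-simplices (7): [v_0], [v_1], [v_2], [v_3], [v_4], [v_5], [v_6]
  1-simplices (21): (21 of them)
  2-simplices (14): (14 of them)

so the chain groups are C_0 ≅ Z^7, C_1 ≅ Z^21, C_2 ≅ Z^14.

Boundary ∂_1: C_1 → C_0 sends each edge [p,q] (with p < q) to q − p. For instance
  ∂[v_0,v_1] = [v_1] − [v_0].
The 7×21 boundary matrix has rank 6 and Smith normal form diag(1,1,1,1,1,1).

The boundary map ∂_2: C_2 → C_1 maps a triangle to the signed sum of its edges. For instance
  ∂[v_1,v_4,v_6] = [v_4,v_6] − [v_1,v_6] + [v_1,v_4],
  ∂[v_3,v_4,v_5] = [v_4,v_5] − [v_3,v_5] + [v_3,v_4].
The 21×14 boundary matrix has rank 13 and Smith normal form diag(1,1,1,1,1,1,1,1,1,1,1,1,1).

From H_k ≅ ker(∂_k) / im(∂_{k+1}) we obtain:

  H_0: rank C_0 − rank ∂_1 = 7 − 6 = 1, and the invariant factors of ∂_1 are all 1, so H_0 ≅ Z.
  H_1: rank ker ∂_1 − rank ∂_2 = (21 − 6) − 13 = 2, and the invariant factors of ∂_2 are all 1, so H_1 ≅ Z^2.
  H_2: rank ker ∂_2 − rank ∂_3 = (14 − 13) − 0 = 1, and there is no ∂_3, so H_2 ≅ Z.

(K is a triangulation of the torus T^2.)

H_0 ≅ Z,  H_1 ≅ Z^2,  H_2 ≅ Z.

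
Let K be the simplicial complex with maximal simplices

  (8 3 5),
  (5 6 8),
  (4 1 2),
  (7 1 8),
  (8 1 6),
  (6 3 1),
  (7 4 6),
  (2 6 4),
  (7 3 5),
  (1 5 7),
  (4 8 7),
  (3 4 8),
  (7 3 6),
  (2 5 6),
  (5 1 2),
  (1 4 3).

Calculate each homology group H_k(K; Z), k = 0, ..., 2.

H_0 = Z,  H_1 = Z^2,  H_2 = Z.

K has 8 vertices, 24 edges, 16 triangles.
rank ∂_0 = 0, rank ∂_1 = 7 ⇒ b_0 = 8 − 0 − 7 = 1; all invariant factors of ∂_1 are 1 so no torsion. So H_0 = Z.
rank ∂_1 = 7, rank ∂_2 = 15 ⇒ b_1 = 24 − 7 − 15 = 2; all invariant factors of ∂_2 are 1 so no torsion. So H_1 = Z^2.
rank ∂_2 = 15, rank ∂_3 = 0 ⇒ b_2 = 16 − 15 − 0 = 1. So H_2 = Z.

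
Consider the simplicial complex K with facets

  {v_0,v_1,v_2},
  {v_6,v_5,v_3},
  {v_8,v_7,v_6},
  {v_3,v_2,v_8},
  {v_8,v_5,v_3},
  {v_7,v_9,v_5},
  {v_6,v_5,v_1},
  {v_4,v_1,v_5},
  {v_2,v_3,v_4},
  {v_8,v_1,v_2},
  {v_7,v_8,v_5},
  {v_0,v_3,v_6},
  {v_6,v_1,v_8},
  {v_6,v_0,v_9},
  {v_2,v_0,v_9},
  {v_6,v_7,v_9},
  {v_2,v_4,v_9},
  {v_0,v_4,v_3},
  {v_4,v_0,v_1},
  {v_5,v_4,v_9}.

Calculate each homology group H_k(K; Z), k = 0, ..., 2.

K has 10 vertices, 30 edges, 20 triangles.
rank ∂_0 = 0, rank ∂_1 = 9 ⇒ b_0 = 10 − 0 − 9 = 1; all invariant factors of ∂_1 are 1 so no torsion. So H_0 = Z.
rank ∂_1 = 9, rank ∂_2 = 20 ⇒ b_1 = 30 − 9 − 20 = 1; ∂_2 has invariant factor(s) [2] giving torsion. So H_1 = Z ⊕ Z_2.
rank ∂_2 = 20, rank ∂_3 = 0 ⇒ b_2 = 20 − 20 − 0 = 0. So H_2 = 0.

H_0 = Z,  H_1 = Z ⊕ Z_2,  H_2 = 0.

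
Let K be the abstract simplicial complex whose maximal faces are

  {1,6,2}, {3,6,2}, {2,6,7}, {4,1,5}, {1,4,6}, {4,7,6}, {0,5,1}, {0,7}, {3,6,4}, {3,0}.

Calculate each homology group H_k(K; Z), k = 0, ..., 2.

We work with the vertex ordering 0 < 1 < 2 < 3 < 4 < 5 < 6 < 7. The simplices of K, each written with vertices in increasing order, are:

  0-simplices (8): [0], [1], [2], [3], [4], [5], [6], [7]
  1-simplices (17): [0,1], [0,3], [0,5], [0,7], [1,2], [1,4], [1,5], [1,6], [2,3], [2,6], [2,7], [3,4], [3,6], [4,5], [4,6], [4,7], [6,7]
  2-simplices (8): [0,1,5], [1,2,6], [1,4,5], [1,4,6], [2,3,6], [2,6,7], [3,4,6], [4,6,7]

Hence C_0 ≅ Z^8, C_1 ≅ Z^17, C_2 ≅ Z^8.

The boundary map ∂_1: C_1 → C_0 is given by ∂[p,q] = [q] − [p].
As a 8×17 matrix over Z this has rank 7, with invariant factors (1,1,1,1,1,1,1).

Boundary ∂_2: C_2 → C_1 maps a triangle to the signed sum of its edges. For instance
  ∂[2,3,6] = [3,6] − [2,6] + [2,3],
  ∂[2,6,7] = [6,7] − [2,7] + [2,6].
The 17×8 boundary matrix has rank 8 and Smith normal form diag(1,1,1,1,1,1,1,1).

From H_k ≅ ker(∂_k) / im(∂_{k+1}) we obtain:

  H_0: rank C_0 − rank ∂_1 = 8 − 7 = 1, and the invariant factors of ∂_1 are all 1, so H_0 = Z.
  H_1: rank ker ∂_1 − rank ∂_2 = (17 − 7) − 8 = 2, and the invariant factors of ∂_2 are all 1, so H_1 = Z^2.
  H_2: rank ker ∂_2 − rank ∂_3 = (8 − 8) − 0 = 0, and there is no ∂_3, so H_2 = 0.

H_0 ≅ Z,  H_1 ≅ Z^2,  H_2 = 0.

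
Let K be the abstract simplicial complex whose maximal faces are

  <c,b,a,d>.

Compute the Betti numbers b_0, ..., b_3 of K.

Take the total order a < b < c < d on the vertex set. Then K (dimension 3) consists of the simplices:

  0-simplices (4): a, b, c, d
  1-simplices (6): ab, ac, ad, bc, bd, cd
  2-simplices (4): abc, abd, acd, bcd
  3-simplices (1): abcd

giving chain groups C_0 ≅ Z^4, C_1 ≅ Z^6, C_2 ≅ Z^4, C_3 ≅ Z^1.

∂_1: C_1 → C_0 is given by ∂[p,q] = [q] − [p]. For instance
  ∂ad = d − a.
As a 4×6 matrix over Z this has rank 3, with invariant factors (1,1,1).

Boundary ∂_2: C_2 → C_1 maps a triangle to the signed sum of its edges. For instance
  ∂abd = bd − ad + ab,
  ∂abc = bc − ac + ab.
As a 6×4 matrix over Z this has rank 3, with invariant factors (1,1,1).

The boundary map ∂_3: C_3 → C_2 sends each 3-simplex σ to the alternating sum Σ_i (−1)^i (σ with its i-th vertex removed). For instance
  ∂abcd = bcd − acd + abd − abc.
As a 4×1 matrix over Z this has rank 1, with invariant factors (1).

Computing H_k = (kernel of ∂_k) / (image of ∂_{k+1}):

  H_0: rank C_0 − rank ∂_1 = 4 − 3 = 1, and the invariant factors of ∂_1 are all 1, so H_0 = Z.
  H_1: rank ker ∂_1 − rank ∂_2 = (6 − 3) − 3 = 0, and the invariant factors of ∂_2 are all 1, so H_1 = 0.
  H_2: rank ker ∂_2 − rank ∂_3 = (4 − 3) − 1 = 0, and the invariant factors of ∂_3 are all 1, so H_2 = 0.
  H_3: rank ker ∂_3 − rank ∂_4 = (1 − 1) − 0 = 0, and there is no ∂_4, so H_3 = 0.

(K is a triangulation of the 3-simplex.)

Hence the Betti numbers are b_0 = 1, b_1 = 0, b_2 = 0, b_3 = 0.

b_0 = 1, b_1 = 0, b_2 = 0, b_3 = 0.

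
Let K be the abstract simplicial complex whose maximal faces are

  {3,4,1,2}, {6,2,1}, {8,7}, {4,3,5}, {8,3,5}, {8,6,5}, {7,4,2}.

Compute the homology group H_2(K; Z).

H_2 = 0.

Order the vertices as 1 < 2 < 3 < 4 < 5 < 6 < 7 < 8. Listing each simplex with vertices in this order, K has dimension 3 with simplices:

  0-simplices (8): [1], [2], [3], [4], [5], [6], [7], [8]
  1-simplices (17): [1,2], [1,3], [1,4], [1,6], [2,3], [2,4], [2,6], [2,7], [3,4], [3,5], [3,8], [4,5], [4,7], [5,6], [5,8], [6,8], [7,8]
  2-simplices (9): [1,2,3], [1,2,4], [1,2,6], [1,3,4], [2,3,4], [2,4,7], [3,4,5], [3,5,8], [5,6,8]
  3-simplices (1): [1,2,3,4]

giving chain groups C_0 ≅ Z^8, C_1 ≅ Z^17, C_2 ≅ Z^9, C_3 ≅ Z^1.

Boundary ∂_1: C_1 → C_0 maps an edge to its endpoints' difference, ∂[p,q] = q − p.
The resulting 8×17 matrix has rank 7, and its Smith normal form has invariant factors (1,1,1,1,1,1,1).

Boundary ∂_2: C_2 → C_1 acts by ∂[p,q,r] = [q,r] − [p,r] + [p,q]. For instance
  ∂[2,3,4] = [3,4] − [2,4] + [2,3],
  ∂[1,2,4] = [2,4] − [1,4] + [1,2].
As a 17×9 matrix over Z this has rank 8, with invariant factors (1,1,1,1,1,1,1,1).

Boundary ∂_3: C_3 → C_2 sends each 3-simplex σ to the alternating sum Σ_i (−1)^i (σ with its i-th vertex removed). For instance
  ∂[1,2,3,4] = [2,3,4] − [1,3,4] + [1,2,4] − [1,2,3].
The resulting 9×1 matrix has rank 1, and its Smith normal form has invariant factors (1).

Now H_k = ker ∂_k / im ∂_{k+1}, so:

  H_2: rank ker ∂_2 − rank ∂_3 = (9 − 8) − 1 = 0, and the invariant factors of ∂_3 are all 1, so H_2 = 0.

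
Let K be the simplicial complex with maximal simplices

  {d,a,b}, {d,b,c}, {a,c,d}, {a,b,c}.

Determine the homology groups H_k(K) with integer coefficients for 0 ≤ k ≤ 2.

Order the vertices as a < b < c < d. Listing each simplex with vertices in this order, K has dimension 2 with simplices:

  0-simplices (4): a, b, c, d
  1-simplices (6): ab, ac, ad, bc, bd, cd
  2-simplices (4): abc, abd, acd, bcd

giving chain groups C_0 ≅ Z^4, C_1 ≅ Z^6, C_2 ≅ Z^4.

∂_1: C_1 → C_0 is given by ∂[p,q] = [q] − [p]. For instance
  ∂ac = c − a.
The 4×6 boundary matrix has rank 3 and Smith normal form diag(1,1,1).

The boundary map ∂_2: C_2 → C_1 maps a triangle to the signed sum of its edges. For instance
  ∂abd = bd − ad + ab,
  ∂bcd = cd − bd + bc.
The 6×4 boundary matrix has rank 3 and Smith normal form diag(1,1,1).

Reading off H_k = ker ∂_k / im ∂_{k+1}:

  H_0: rank C_0 − rank ∂_1 = 4 − 3 = 1, and the invariant factors of ∂_1 are all 1, so H_0 ≅ Z.
  H_1: rank ker ∂_1 − rank ∂_2 = (6 − 3) − 3 = 0, and the invariant factors of ∂_2 are all 1, so H_1 ≅ 0.
  H_2: rank ker ∂_2 − rank ∂_3 = (4 − 3) − 0 = 1, and there is no ∂_3, so H_2 ≅ Z.

As a check, the Euler characteristic is 4 − 6 + 4 = 2, which agrees with 1 − 0 + 1 = 2.

H_0 ≅ Z,  H_1 = 0,  H_2 ≅ Z.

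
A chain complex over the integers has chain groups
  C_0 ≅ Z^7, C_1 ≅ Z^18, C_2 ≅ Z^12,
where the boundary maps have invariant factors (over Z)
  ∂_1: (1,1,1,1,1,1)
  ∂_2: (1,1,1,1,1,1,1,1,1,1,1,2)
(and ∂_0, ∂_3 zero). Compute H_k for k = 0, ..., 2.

H_0: b_0 = 7 − 0 − 6 = 1; torsion from ∂_1 factors > 1: none. So H_0 = Z.
H_1: b_1 = 18 − 6 − 12 = 0; torsion from ∂_2 factors > 1: [2]. So H_1 = Z/2.
H_2: b_2 = 12 − 12 − 0 = 0; torsion from ∂_3 factors > 1: none. So H_2 = 0.

H_0 = Z,  H_1 = Z/2,  H_2 = 0.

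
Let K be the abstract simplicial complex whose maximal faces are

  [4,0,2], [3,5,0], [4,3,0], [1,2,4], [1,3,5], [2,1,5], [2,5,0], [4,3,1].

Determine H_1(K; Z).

H_1 ≅ 0.

K has 6 vertices, 12 edges, 8 triangles.
rank ∂_1 = 5, rank ∂_2 = 7 ⇒ b_1 = 12 − 5 − 7 = 0; all invariant factors of ∂_2 are 1 so no torsion. So H_1 ≅ 0.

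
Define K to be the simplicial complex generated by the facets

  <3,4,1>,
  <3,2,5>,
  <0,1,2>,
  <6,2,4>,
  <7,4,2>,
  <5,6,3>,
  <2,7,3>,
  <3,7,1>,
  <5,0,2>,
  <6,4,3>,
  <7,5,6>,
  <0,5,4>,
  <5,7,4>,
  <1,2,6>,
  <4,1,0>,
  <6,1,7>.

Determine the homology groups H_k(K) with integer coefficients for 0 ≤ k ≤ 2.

H_0 = Z,  H_1 = Z^2,  H_2 = Z.

Order the vertices as 0 < 1 < 2 < 3 < 4 < 5 < 6 < 7. Listing each simplex with vertices in this order, K has dimension 2 with simplices:

  0-simplices (8): [0], [1], [2], [3], [4], [5], [6], [7]
  1-simplices (24): (24 of them)
  2-simplices (16): [0,1,2], [0,1,4], [0,2,5], [0,4,5], [1,2,6], [1,3,4], [1,3,7], [1,6,7], [2,3,5], [2,3,7], [2,4,6], [2,4,7], [3,4,6], [3,5,6], [4,5,7], [5,6,7]

giving chain groups C_0 ≅ Z^8, C_1 ≅ Z^24, C_2 ≅ Z^16.

Boundary ∂_1: C_1 → C_0 sends each edge [p,q] (with p < q) to q − p. For instance
  ∂[2,6] = [6] − [2].
This gives a 8×24 integer matrix of rank 7; reducing to Smith normal form yields diagonal entries (1,1,1,1,1,1,1).

Boundary ∂_2: C_2 → C_1 maps a triangle to the signed sum of its edges. For instance
  ∂[2,3,7] = [3,7] − [2,7] + [2,3],
  ∂[1,3,4] = [3,4] − [1,4] + [1,3].
The resulting 24×16 matrix has rank 15, and its Smith normal form has invariant factors (1,1,1,1,1,1,1,1,1,1,1,1,1,1,1).

Reading off H_k = ker ∂_k / im ∂_{k+1}:

  H_0: rank C_0 − rank ∂_1 = 8 − 7 = 1, and the invariant factors of ∂_1 are all 1, so H_0 ≅ Z.
  H_1: rank ker ∂_1 − rank ∂_2 = (24 − 7) − 15 = 2, and the invariant factors of ∂_2 are all 1, so H_1 ≅ Z^2.
  H_2: rank ker ∂_2 − rank ∂_3 = (16 − 15) − 0 = 1, and there is no ∂_3, so H_2 ≅ Z.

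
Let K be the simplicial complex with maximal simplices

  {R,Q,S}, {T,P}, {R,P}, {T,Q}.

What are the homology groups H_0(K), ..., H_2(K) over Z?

Order the vertices as P < Q < R < S < T. Listing each simplex with vertices in this order, K has dimension 2 with simplices:

  0-simplices (5): P, Q, R, S, T
  1-simplices (6): PR, PT, QR, QS, QT, RS
  2-simplices (1): QRS

so the chain groups are C_0 ≅ Z^5, C_1 ≅ Z^6, C_2 ≅ Z^1.

The boundary map ∂_1: C_1 → C_0 sends each edge [p,q] (with p < q) to q − p.
The 5×6 boundary matrix has rank 4 and Smith normal form diag(1,1,1,1).

Boundary ∂_2: C_2 → C_1 sends each 2-simplex [p,q,r] to [q,r] − [p,r] + [p,q]. For instance
  ∂QRS = RS − QS + QR.
As a 6×1 matrix over Z this has rank 1, with invariant factors (1).

Computing H_k = (kernel of ∂_k) / (image of ∂_{k+1}):

  H_0: rank C_0 − rank ∂_1 = 5 − 4 = 1, and the invariant factors of ∂_1 are all 1, so H_0 = Z.
  H_1: rank ker ∂_1 − rank ∂_2 = (6 − 4) − 1 = 1, and the invariant factors of ∂_2 are all 1, so H_1 = Z.
  H_2: rank ker ∂_2 − rank ∂_3 = (1 − 1) − 0 = 0, and there is no ∂_3, so H_2 = 0.

As a check, the Euler characteristic is 5 − 6 + 1 = 0, which agrees with 1 − 1 + 0 = 0.

H_0 = Z,  H_1 = Z,  H_2 = 0.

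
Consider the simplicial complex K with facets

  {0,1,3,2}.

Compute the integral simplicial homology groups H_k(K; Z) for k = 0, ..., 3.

H_0 = Z,  H_1 = 0,  H_2 = 0,  H_3 = 0.

We work with the vertex ordering 0 < 1 < 2 < 3. The simplices of K, each written with vertices in increasing order, are:

  0-simplices (4): [0], [1], [2], [3]
  1-simplices (6): [0,1], [0,2], [0,3], [1,2], [1,3], [2,3]
  2-simplices (4): [0,1,2], [0,1,3], [0,2,3], [1,2,3]
  3-simplices (1): [0,1,2,3]

so the chain groups are C_0 ≅ Z^4, C_1 ≅ Z^6, C_2 ≅ Z^4, C_3 ≅ Z^1.

∂_1: C_1 → C_0 sends each edge [p,q] (with p < q) to q − p.
As a 4×6 matrix over Z this has rank 3, with invariant factors (1,1,1).

The boundary map ∂_2: C_2 → C_1 sends each 2-simplex [p,q,r] to [q,r] − [p,r] + [p,q]. For instance
  ∂[0,1,2] = [1,2] − [0,2] + [0,1],
  ∂[1,2,3] = [2,3] − [1,3] + [1,2].
As a 6×4 matrix over Z this has rank 3, with invariant factors (1,1,1).

Boundary ∂_3: C_3 → C_2 sends each 3-simplex σ to the alternating sum Σ_i (−1)^i (σ with its i-th vertex removed). For instance
  ∂[0,1,2,3] = [1,2,3] − [0,2,3] + [0,1,3] − [0,1,2].
The 4×1 boundary matrix has rank 1 and Smith normal form diag(1).

Computing H_k = (kernel of ∂_k) / (image of ∂_{k+1}):

  H_0: rank C_0 − rank ∂_1 = 4 − 3 = 1, and the invariant factors of ∂_1 are all 1, so H_0 = Z.
  H_1: rank ker ∂_1 − rank ∂_2 = (6 − 3) − 3 = 0, and the invariant factors of ∂_2 are all 1, so H_1 = 0.
  H_2: rank ker ∂_2 − rank ∂_3 = (4 − 3) − 1 = 0, and the invariant factors of ∂_3 are all 1, so H_2 = 0.
  H_3: rank ker ∂_3 − rank ∂_4 = (1 − 1) − 0 = 0, and there is no ∂_4, so H_3 = 0.

(K is a triangulation of the 3-simplex.)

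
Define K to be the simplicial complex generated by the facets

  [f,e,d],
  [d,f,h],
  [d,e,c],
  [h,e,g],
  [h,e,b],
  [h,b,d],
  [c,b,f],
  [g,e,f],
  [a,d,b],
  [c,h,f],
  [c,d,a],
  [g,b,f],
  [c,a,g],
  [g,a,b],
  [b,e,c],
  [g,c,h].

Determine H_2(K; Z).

Take the total order a < b < c < d < e < f < g < h on the vertex set. Then K (dimension 2) consists of the simplices:

  0-simplices (8): a, b, c, d, e, f, g, h
  1-simplices (24): ab, ac, ad, ag, bc, bd, be, bf, bg, bh, cd, ce, cf, cg, ch, de, df, dh, ef, eg, eh, fg, fh, gh
  2-simplices (16): abd, abg, acd, acg, bce, bcf, bdh, beh, bfg, cde, cfh, cgh, def, dfh, efg, egh

Hence C_0 ≅ Z^8, C_1 ≅ Z^24, C_2 ≅ Z^16.

The boundary map ∂_1: C_1 → C_0 maps an edge to its endpoints' difference, ∂[p,q] = q − p.
The 8×24 boundary matrix has rank 7 and Smith normal form diag(1,1,1,1,1,1,1).

The boundary map ∂_2: C_2 → C_1 sends each 2-simplex [p,q,r] to [q,r] − [p,r] + [p,q]. For instance
  ∂efg = fg − eg + ef,
  ∂bcf = cf − bf + bc.
As a 24×16 matrix over Z this has rank 15, with invariant factors (1,1,1,1,1,1,1,1,1,1,1,1,1,1,1).

From H_k ≅ ker(∂_k) / im(∂_{k+1}) we obtain:

  H_2: rank ker ∂_2 − rank ∂_3 = (16 − 15) − 0 = 1, and there is no ∂_3, so H_2 ≅ Z.

H_2 ≅ Z.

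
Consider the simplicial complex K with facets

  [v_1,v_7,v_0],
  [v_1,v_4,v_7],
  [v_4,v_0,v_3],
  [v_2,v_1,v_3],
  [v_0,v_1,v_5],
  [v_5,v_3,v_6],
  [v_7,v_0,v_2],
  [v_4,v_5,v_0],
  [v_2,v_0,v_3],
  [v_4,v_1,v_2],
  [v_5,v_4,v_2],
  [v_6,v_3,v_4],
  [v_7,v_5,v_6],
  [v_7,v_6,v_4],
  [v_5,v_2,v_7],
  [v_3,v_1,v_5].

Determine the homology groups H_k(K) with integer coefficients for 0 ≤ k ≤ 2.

Fix the vertex order v_0 < v_1 < v_2 < v_3 < v_4 < v_5 < v_6 < v_7 and write every simplex with vertices in increasing order. Then dim K = 2 and the simplices of K are:

  0-simplices (8): [v_0], [v_1], [v_2], [v_3], [v_4], [v_5], [v_6], [v_7]
  1-simplices (24): (24 of them)
  2-simplices (16): (16 of them)

Hence C_0 ≅ Z^8, C_1 ≅ Z^24, C_2 ≅ Z^16.

∂_1: C_1 → C_0 maps an edge to its endpoints' difference, ∂[p,q] = q − p. For instance
  ∂[v_4,v_7] = [v_7] − [v_4].
The resulting 8×24 matrix has rank 7, and its Smith normal form has invariant factors (1,1,1,1,1,1,1).

The boundary map ∂_2: C_2 → C_1 sends each 2-simplex [p,q,r] to [q,r] − [p,r] + [p,q]. For instance
  ∂[v_0,v_2,v_7] = [v_2,v_7] − [v_0,v_7] + [v_0,v_2],
  ∂[v_0,v_1,v_5] = [v_1,v_5] − [v_0,v_5] + [v_0,v_1].
This gives a 24×16 integer matrix of rank 15; reducing to Smith normal form yields diagonal entries (1,1,1,1,1,1,1,1,1,1,1,1,1,1,1).

From H_k ≅ ker(∂_k) / im(∂_{k+1}) we obtain:

  H_0: rank C_0 − rank ∂_1 = 8 − 7 = 1, and the invariant factors of ∂_1 are all 1, so H_0 ≅ Z.
  H_1: rank ker ∂_1 − rank ∂_2 = (24 − 7) − 15 = 2, and the invariant factors of ∂_2 are all 1, so H_1 ≅ Z^2.
  H_2: rank ker ∂_2 − rank ∂_3 = (16 − 15) − 0 = 1, and there is no ∂_3, so H_2 ≅ Z.

As a check, the Euler characteristic is 8 − 24 + 16 = 0, which agrees with 1 − 2 + 1 = 0.

H_0 ≅ Z,  H_1 ≅ Z^2,  H_2 ≅ Z.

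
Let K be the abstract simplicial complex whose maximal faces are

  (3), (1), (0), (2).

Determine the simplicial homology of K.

H_0 ≅ Z^4.

Fix the vertex order 0 < 1 < 2 < 3 and write every simplex with vertices in increasing order. Then dim K = 0 and the simplices of K are:

  0-simplices (4): [0], [1], [2], [3]

giving chain groups C_0 ≅ Z^4.

Now H_k = ker ∂_k / im ∂_{k+1}, so:

  H_0: rank C_0 − rank ∂_1 = 4 − 0 = 4, and there is no ∂_1, so H_0 ≅ Z^4.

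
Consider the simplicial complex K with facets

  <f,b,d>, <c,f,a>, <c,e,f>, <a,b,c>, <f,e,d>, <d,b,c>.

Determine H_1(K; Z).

H_1 ≅ Z.

K has 6 vertices, 12 edges, 6 triangles.
rank ∂_1 = 5, rank ∂_2 = 6 ⇒ b_1 = 12 − 5 − 6 = 1; all invariant factors of ∂_2 are 1 so no torsion. So H_1 = Z.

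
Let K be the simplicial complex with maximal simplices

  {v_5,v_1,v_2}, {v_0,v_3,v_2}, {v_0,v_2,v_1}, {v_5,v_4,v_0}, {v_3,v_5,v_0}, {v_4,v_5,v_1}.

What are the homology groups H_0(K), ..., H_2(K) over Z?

H_0 = Z,  H_1 = Z,  H_2 = 0.

Order the vertices as v_0 < v_1 < v_2 < v_3 < v_4 < v_5. Listing each simplex with vertices in this order, K has dimension 2 with simplices:

  0-simplices (6): [v_0], [v_1], [v_2], [v_3], [v_4], [v_5]
  1-simplices (12): [v_0,v_1], [v_0,v_2], [v_0,v_3], [v_0,v_4], [v_0,v_5], [v_1,v_2], [v_1,v_4], [v_1,v_5], [v_2,v_3], [v_2,v_5], [v_3,v_5], [v_4,v_5]
  2-simplices (6): [v_0,v_1,v_2], [v_0,v_2,v_3], [v_0,v_3,v_5], [v_0,v_4,v_5], [v_1,v_2,v_5], [v_1,v_4,v_5]

Hence C_0 ≅ Z^6, C_1 ≅ Z^12, C_2 ≅ Z^6.

∂_1: C_1 → C_0 maps an edge to its endpoints' difference, ∂[p,q] = q − p. For instance
  ∂[v_2,v_3] = [v_3] − [v_2].
As a 6×12 matrix over Z this has rank 5, with invariant factors (1,1,1,1,1).

Boundary ∂_2: C_2 → C_1 acts by ∂[p,q,r] = [q,r] − [p,r] + [p,q]. For instance
  ∂[v_1,v_4,v_5] = [v_4,v_5] − [v_1,v_5] + [v_1,v_4],
  ∂[v_0,v_3,v_5] = [v_3,v_5] − [v_0,v_5] + [v_0,v_3].
This gives a 12×6 integer matrix of rank 6; reducing to Smith normal form yields diagonal entries (1,1,1,1,1,1).

From H_k ≅ ker(∂_k) / im(∂_{k+1}) we obtain:

  H_0: rank C_0 − rank ∂_1 = 6 − 5 = 1, and the invariant factors of ∂_1 are all 1, so H_0 = Z.
  H_1: rank ker ∂_1 − rank ∂_2 = (12 − 5) − 6 = 1, and the invariant factors of ∂_2 are all 1, so H_1 = Z.
  H_2: rank ker ∂_2 − rank ∂_3 = (6 − 6) − 0 = 0, and there is no ∂_3, so H_2 = 0.

As a check, the Euler characteristic is 6 − 12 + 6 = 0, which agrees with 1 − 1 + 0 = 0.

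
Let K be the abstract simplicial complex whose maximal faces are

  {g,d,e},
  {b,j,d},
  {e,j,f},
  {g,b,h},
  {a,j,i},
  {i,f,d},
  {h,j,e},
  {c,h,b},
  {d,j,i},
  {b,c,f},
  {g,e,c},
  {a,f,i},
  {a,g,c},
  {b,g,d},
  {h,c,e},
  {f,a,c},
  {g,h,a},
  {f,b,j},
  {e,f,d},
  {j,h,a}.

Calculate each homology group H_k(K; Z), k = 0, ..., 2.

K has 10 vertices, 30 edges, 20 triangles.
rank ∂_0 = 0, rank ∂_1 = 9 ⇒ b_0 = 10 − 0 − 9 = 1; all invariant factors of ∂_1 are 1 so no torsion. So H_0 = Z.
rank ∂_1 = 9, rank ∂_2 = 20 ⇒ b_1 = 30 − 9 − 20 = 1; ∂_2 has invariant factor(s) [2] giving torsion. So H_1 = Z ⊕ Z/2.
rank ∂_2 = 20, rank ∂_3 = 0 ⇒ b_2 = 20 − 20 − 0 = 0. So H_2 = 0.

H_0 = Z,  H_1 = Z ⊕ Z/2,  H_2 = 0.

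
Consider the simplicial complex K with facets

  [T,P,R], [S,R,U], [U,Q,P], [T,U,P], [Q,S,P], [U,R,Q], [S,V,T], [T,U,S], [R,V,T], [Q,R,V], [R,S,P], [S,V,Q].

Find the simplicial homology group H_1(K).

H_1 = Z/2.

Fix the vertex order P < Q < R < S < T < U < V and write every simplex with vertices in increasing order. Then dim K = 2 and the simplices of K are:

  0-simplices (7): P, Q, R, S, T, U, V
  1-simplices (18): PQ, PR, PS, PT, PU, QR, QS, QU, QV, RS, RT, RU, RV, ST, SU, SV, TU, TV
  2-simplices (12): PQS, PQU, PRS, PRT, PTU, QRU, QRV, QSV, RSU, RTV, STU, STV

so the chain groups are C_0 ≅ Z^7, C_1 ≅ Z^18, C_2 ≅ Z^12.

The boundary map ∂_1: C_1 → C_0 sends each edge [p,q] (with p < q) to q − p.
This gives a 7×18 integer matrix of rank 6; reducing to Smith normal form yields diagonal entries (1,1,1,1,1,1).

∂_2: C_2 → C_1 acts by ∂[p,q,r] = [q,r] − [p,r] + [p,q]. For instance
  ∂PQU = QU − PU + PQ,
  ∂RTV = TV − RV + RT.
The 18×12 boundary matrix has rank 12 and Smith normal form diag(1,1,1,1,1,1,1,1,1,1,1,2).

Reading off H_k = ker ∂_k / im ∂_{k+1}:

  H_1: rank ker ∂_1 − rank ∂_2 = (18 − 6) − 12 = 0, and ∂_2 has invariant factor 2 > 1, so H_1 = Z/2.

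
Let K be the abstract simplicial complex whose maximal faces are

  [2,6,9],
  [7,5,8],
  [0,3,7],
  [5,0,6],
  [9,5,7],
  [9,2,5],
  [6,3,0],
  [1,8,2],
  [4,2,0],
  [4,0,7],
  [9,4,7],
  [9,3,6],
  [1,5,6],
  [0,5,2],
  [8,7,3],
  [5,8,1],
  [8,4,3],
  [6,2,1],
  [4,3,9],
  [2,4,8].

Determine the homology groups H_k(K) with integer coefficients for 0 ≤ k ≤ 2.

H_0 = Z,  H_1 = Z ⊕ Z/2Z,  H_2 = 0.

Fix the vertex order 0 < 1 < 2 < 3 < 4 < 5 < 6 < 7 < 8 < 9 and write every simplex with vertices in increasing order. Then dim K = 2 and the simplices of K are:

  0-simplices (10): [0], [1], [2], [3], [4], [5], [6], [7], [8], [9]
  1-simplices (30): (30 of them)
  2-simplices (20): (20 of them)

so the chain groups are C_0 ≅ Z^10, C_1 ≅ Z^30, C_2 ≅ Z^20.

Boundary ∂_1: C_1 → C_0 maps an edge to its endpoints' difference, ∂[p,q] = q − p.
As a 10×30 matrix over Z this has rank 9, with invariant factors (1,1,1,1,1,1,1,1,1).

Boundary ∂_2: C_2 → C_1 acts by ∂[p,q,r] = [q,r] − [p,r] + [p,q]. For instance
  ∂[1,2,6] = [2,6] − [1,6] + [1,2],
  ∂[4,7,9] = [7,9] − [4,9] + [4,7].
The resulting 30×20 matrix has rank 20, and its Smith normal form has invariant factors (1,1,1,1,1,1,1,1,1,1,1,1,1,1,1,1,1,1,1,2).

From H_k ≅ ker(∂_k) / im(∂_{k+1}) we obtain:

  H_0: rank C_0 − rank ∂_1 = 10 − 9 = 1, and the invariant factors of ∂_1 are all 1, so H_0 ≅ Z.
  H_1: rank ker ∂_1 − rank ∂_2 = (30 − 9) − 20 = 1, and ∂_2 has invariant factor 2 > 1, so H_1 ≅ Z ⊕ Z/2Z.
  H_2: rank ker ∂_2 − rank ∂_3 = (20 − 20) − 0 = 0, and there is no ∂_3, so H_2 ≅ 0.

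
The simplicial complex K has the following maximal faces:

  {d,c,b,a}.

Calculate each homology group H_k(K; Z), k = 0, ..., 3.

Take the total order a < b < c < d on the vertex set. Then K (dimension 3) consists of the simplices:

  0-simplices (4): a, b, c, d
  1-simplices (6): ab, ac, ad, bc, bd, cd
  2-simplices (4): abc, abd, acd, bcd
  3-simplices (1): abcd

so the chain groups are C_0 ≅ Z^4, C_1 ≅ Z^6, C_2 ≅ Z^4, C_3 ≅ Z^1.

Boundary ∂_1: C_1 → C_0 maps an edge to its endpoints' difference, ∂[p,q] = q − p.
The 4×6 boundary matrix has rank 3 and Smith normal form diag(1,1,1).

∂_2: C_2 → C_1 maps a triangle to the signed sum of its edges. For instance
  ∂bcd = cd − bd + bc,
  ∂acd = cd − ad + ac.
This gives a 6×4 integer matrix of rank 3; reducing to Smith normal form yields diagonal entries (1,1,1).

Boundary ∂_3: C_3 → C_2 sends each 3-simplex σ to the alternating sum Σ_i (−1)^i (σ with its i-th vertex removed). For instance
  ∂abcd = bcd − acd + abd − abc.
This gives a 4×1 integer matrix of rank 1; reducing to Smith normal form yields diagonal entries (1).

Reading off H_k = ker ∂_k / im ∂_{k+1}:

  H_0: rank C_0 − rank ∂_1 = 4 − 3 = 1, and the invariant factors of ∂_1 are all 1, so H_0 ≅ Z.
  H_1: rank ker ∂_1 − rank ∂_2 = (6 − 3) − 3 = 0, and the invariant factors of ∂_2 are all 1, so H_1 ≅ 0.
  H_2: rank ker ∂_2 − rank ∂_3 = (4 − 3) − 1 = 0, and the invariant factors of ∂_3 are all 1, so H_2 ≅ 0.
  H_3: rank ker ∂_3 − rank ∂_4 = (1 − 1) − 0 = 0, and there is no ∂_4, so H_3 ≅ 0.

As a check, the Euler characteristic is 4 − 6 + 4 − 1 = 1, which agrees with 1 − 0 + 0 − 0 = 1.

H_0 = Z,  H_1 = 0,  H_2 = 0,  H_3 = 0.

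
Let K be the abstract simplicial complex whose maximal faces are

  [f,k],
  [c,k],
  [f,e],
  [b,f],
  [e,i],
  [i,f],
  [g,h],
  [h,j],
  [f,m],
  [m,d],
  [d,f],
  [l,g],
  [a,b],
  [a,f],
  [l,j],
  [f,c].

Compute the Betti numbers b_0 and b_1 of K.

b_0 = 2, b_1 = 5.

Fix the vertex order a < b < c < d < e < f < g < h < i < j < k < l < m and write every simplex with vertices in increasing order. Then dim K = 1 and the simplices of K are:

  0-simplices (13): a, b, c, d, e, f, g, h, i, j, k, l, m
  1-simplices (16): ab, af, bf, cf, ck, df, dm, ef, ei, fi, fk, fm, gh, gl, hj, jl

giving chain groups C_0 ≅ Z^13, C_1 ≅ Z^16.

Boundary ∂_1: C_1 → C_0 is given by ∂[p,q] = [q] − [p]. For instance
  ∂cf = f − c.
The 13×16 boundary matrix has rank 11 and Smith normal form diag(1,1,1,1,1,1,1,1,1,1,1).

From H_k ≅ ker(∂_k) / im(∂_{k+1}) we obtain:

  H_0: rank C_0 − rank ∂_1 = 13 − 11 = 2, and the invariant factors of ∂_1 are all 1, so H_0 ≅ Z^2.
  H_1: rank ker ∂_1 − rank ∂_2 = (16 − 11) − 0 = 5, and there is no ∂_2, so H_1 ≅ Z^5.

Hence the Betti numbers are b_0 = 2, b_1 = 5.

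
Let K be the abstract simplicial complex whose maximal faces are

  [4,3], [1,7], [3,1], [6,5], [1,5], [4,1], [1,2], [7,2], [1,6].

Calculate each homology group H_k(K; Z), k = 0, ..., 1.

Fix the vertex order 1 < 2 < 3 < 4 < 5 < 6 < 7 and write every simplex with vertices in increasing order. Then dim K = 1 and the simplices of K are:

  0-simplices (7): [1], [2], [3], [4], [5], [6], [7]
  1-simplices (9): [1,2], [1,3], [1,4], [1,5], [1,6], [1,7], [2,7], [3,4], [5,6]

Hence C_0 ≅ Z^7, C_1 ≅ Z^9.

Boundary ∂_1: C_1 → C_0 is given by ∂[p,q] = [q] − [p]. For instance
  ∂[1,5] = [5] − [1].
The 7×9 boundary matrix has rank 6 and Smith normal form diag(1,1,1,1,1,1).

From H_k ≅ ker(∂_k) / im(∂_{k+1}) we obtain:

  H_0: rank C_0 − rank ∂_1 = 7 − 6 = 1, and the invariant factors of ∂_1 are all 1, so H_0 = Z.
  H_1: rank ker ∂_1 − rank ∂_2 = (9 − 6) − 0 = 3, and there is no ∂_2, so H_1 = Z^3.

As a check, the Euler characteristic is 7 − 9 = -2, which agrees with 1 − 3 = -2.
(K is a triangulation of a wedge of 3 circles.)

H_0 = Z,  H_1 = Z^3.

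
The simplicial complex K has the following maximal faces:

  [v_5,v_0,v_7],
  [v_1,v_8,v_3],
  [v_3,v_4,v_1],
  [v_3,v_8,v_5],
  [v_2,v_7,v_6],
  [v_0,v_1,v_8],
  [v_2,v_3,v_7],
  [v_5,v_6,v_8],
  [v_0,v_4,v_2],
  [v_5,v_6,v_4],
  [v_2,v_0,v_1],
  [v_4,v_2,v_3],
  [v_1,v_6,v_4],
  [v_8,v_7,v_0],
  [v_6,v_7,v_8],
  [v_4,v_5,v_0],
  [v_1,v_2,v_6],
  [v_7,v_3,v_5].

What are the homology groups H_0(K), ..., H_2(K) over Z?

We work with the vertex ordering v_0 < v_1 < v_2 < v_3 < v_4 < v_5 < v_6 < v_7 < v_8. The simplices of K, each written with vertices in increasing order, are:

  0-simplices (9): [v_0], [v_1], [v_2], [v_3], [v_4], [v_5], [v_6], [v_7], [v_8]
  1-simplices (27): (27 of them)
  2-simplices (18): (18 of them)

giving chain groups C_0 ≅ Z^9, C_1 ≅ Z^27, C_2 ≅ Z^18.

The boundary map ∂_1: C_1 → C_0 sends each edge [p,q] (with p < q) to q − p. For instance
  ∂[v_0,v_5] = [v_5] − [v_0].
This gives a 9×27 integer matrix of rank 8; reducing to Smith normal form yields diagonal entries (1,1,1,1,1,1,1,1).

Boundary ∂_2: C_2 → C_1 maps a triangle to the signed sum of its edges. For instance
  ∂[v_3,v_5,v_8] = [v_5,v_8] − [v_3,v_8] + [v_3,v_5],
  ∂[v_5,v_6,v_8] = [v_6,v_8] − [v_5,v_8] + [v_5,v_6].
The 27×18 boundary matrix has rank 18 and Smith normal form diag(1,1,1,1,1,1,1,1,1,1,1,1,1,1,1,1,1,2).

Now H_k = ker ∂_k / im ∂_{k+1}, so:

  H_0: rank C_0 − rank ∂_1 = 9 − 8 = 1, and the invariant factors of ∂_1 are all 1, so H_0 = Z.
  H_1: rank ker ∂_1 − rank ∂_2 = (27 − 8) − 18 = 1, and ∂_2 has invariant factor 2 > 1, so H_1 = Z ⊕ Z/2Z.
  H_2: rank ker ∂_2 − rank ∂_3 = (18 − 18) − 0 = 0, and there is no ∂_3, so H_2 = 0.

H_0 = Z,  H_1 = Z ⊕ Z/2Z,  H_2 = 0.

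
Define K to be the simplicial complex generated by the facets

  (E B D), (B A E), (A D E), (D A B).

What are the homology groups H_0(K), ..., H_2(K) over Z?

H_0 = Z,  H_1 = 0,  H_2 = Z.

Fix the vertex order A < B < D < E and write every simplex with vertices in increasing order. Then dim K = 2 and the simplices of K are:

  0-simplices (4): A, B, D, E
  1-simplices (6): AB, AD, AE, BD, BE, DE
  2-simplices (4): ABD, ABE, ADE, BDE

giving chain groups C_0 ≅ Z^4, C_1 ≅ Z^6, C_2 ≅ Z^4.

The boundary map ∂_1: C_1 → C_0 is given by ∂[p,q] = [q] − [p]. For instance
  ∂BD = D − B.
This gives a 4×6 integer matrix of rank 3; reducing to Smith normal form yields diagonal entries (1,1,1).

∂_2: C_2 → C_1 maps a triangle to the signed sum of its edges. For instance
  ∂BDE = DE − BE + BD,
  ∂ABD = BD − AD + AB.
As a 6×4 matrix over Z this has rank 3, with invariant factors (1,1,1).

Computing H_k = (kernel of ∂_k) / (image of ∂_{k+1}):

  H_0: rank C_0 − rank ∂_1 = 4 − 3 = 1, and the invariant factors of ∂_1 are all 1, so H_0 = Z.
  H_1: rank ker ∂_1 − rank ∂_2 = (6 − 3) − 3 = 0, and the invariant factors of ∂_2 are all 1, so H_1 = 0.
  H_2: rank ker ∂_2 − rank ∂_3 = (4 − 3) − 0 = 1, and there is no ∂_3, so H_2 = Z.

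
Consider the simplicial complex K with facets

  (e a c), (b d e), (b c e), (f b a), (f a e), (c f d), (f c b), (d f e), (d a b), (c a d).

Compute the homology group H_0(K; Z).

Order the vertices as a < b < c < d < e < f. Listing each simplex with vertices in this order, K has dimension 2 with simplices:

  0-simplices (6): a, b, c, d, e, f
  1-simplices (15): ab, ac, ad, ae, af, bc, bd, be, bf, cd, ce, cf, de, df, ef
  2-simplices (10): abd, abf, acd, ace, aef, bce, bcf, bde, cdf, def

so the chain groups are C_0 ≅ Z^6, C_1 ≅ Z^15, C_2 ≅ Z^10.

∂_1: C_1 → C_0 maps an edge to its endpoints' difference, ∂[p,q] = q − p. For instance
  ∂cf = f − c.
The resulting 6×15 matrix has rank 5, and its Smith normal form has invariant factors (1,1,1,1,1).

∂_2: C_2 → C_1 sends each 2-simplex [p,q,r] to [q,r] − [p,r] + [p,q]. For instance
  ∂cdf = df − cf + cd,
  ∂abd = bd − ad + ab.
This gives a 15×10 integer matrix of rank 10; reducing to Smith normal form yields diagonal entries (1,1,1,1,1,1,1,1,1,2).

From H_k ≅ ker(∂_k) / im(∂_{k+1}) we obtain:

  H_0: rank C_0 − rank ∂_1 = 6 − 5 = 1, and the invariant factors of ∂_1 are all 1, so H_0 = Z.

H_0 = Z.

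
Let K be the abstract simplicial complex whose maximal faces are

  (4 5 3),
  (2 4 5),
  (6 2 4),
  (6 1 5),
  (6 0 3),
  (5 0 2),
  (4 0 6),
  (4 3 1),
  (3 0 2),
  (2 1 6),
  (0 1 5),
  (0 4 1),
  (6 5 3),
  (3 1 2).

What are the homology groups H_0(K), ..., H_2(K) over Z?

H_0 = Z,  H_1 = Z^2,  H_2 = Z.

Take the total order 0 < 1 < 2 < 3 < 4 < 5 < 6 on the vertex set. Then K (dimension 2) consists of the simplices:

  0-simplices (7): [0], [1], [2], [3], [4], [5], [6]
  1-simplices (21): [0,1], [0,2], [0,3], [0,4], [0,5], [0,6], [1,2], [1,3], [1,4], [1,5], [1,6], [2,3], [2,4], [2,5], [2,6], [3,4], [3,5], [3,6], [4,5], [4,6], [5,6]
  2-simplices (14): [0,1,4], [0,1,5], [0,2,3], [0,2,5], [0,3,6], [0,4,6], [1,2,3], [1,2,6], [1,3,4], [1,5,6], [2,4,5], [2,4,6], [3,4,5], [3,5,6]

so the chain groups are C_0 ≅ Z^7, C_1 ≅ Z^21, C_2 ≅ Z^14.

∂_1: C_1 → C_0 sends each edge [p,q] (with p < q) to q − p. For instance
  ∂[3,4] = [4] − [3].
The 7×21 boundary matrix has rank 6 and Smith normal form diag(1,1,1,1,1,1).

Boundary ∂_2: C_2 → C_1 acts by ∂[p,q,r] = [q,r] − [p,r] + [p,q]. For instance
  ∂[0,2,3] = [2,3] − [0,3] + [0,2],
  ∂[2,4,6] = [4,6] − [2,6] + [2,4].
This gives a 21×14 integer matrix of rank 13; reducing to Smith normal form yields diagonal entries (1,1,1,1,1,1,1,1,1,1,1,1,1).

From H_k ≅ ker(∂_k) / im(∂_{k+1}) we obtain:

  H_0: rank C_0 − rank ∂_1 = 7 − 6 = 1, and the invariant factors of ∂_1 are all 1, so H_0 ≅ Z.
  H_1: rank ker ∂_1 − rank ∂_2 = (21 − 6) − 13 = 2, and the invariant factors of ∂_2 are all 1, so H_1 ≅ Z^2.
  H_2: rank ker ∂_2 − rank ∂_3 = (14 − 13) − 0 = 1, and there is no ∂_3, so H_2 ≅ Z.

As a check, the Euler characteristic is 7 − 21 + 14 = 0, which agrees with 1 − 2 + 1 = 0.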